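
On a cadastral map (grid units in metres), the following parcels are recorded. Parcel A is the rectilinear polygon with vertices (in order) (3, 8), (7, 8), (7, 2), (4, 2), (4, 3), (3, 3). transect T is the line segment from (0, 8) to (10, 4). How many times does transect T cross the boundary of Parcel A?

The segment meets the boundary at (7,5.2), (3,6.8).

2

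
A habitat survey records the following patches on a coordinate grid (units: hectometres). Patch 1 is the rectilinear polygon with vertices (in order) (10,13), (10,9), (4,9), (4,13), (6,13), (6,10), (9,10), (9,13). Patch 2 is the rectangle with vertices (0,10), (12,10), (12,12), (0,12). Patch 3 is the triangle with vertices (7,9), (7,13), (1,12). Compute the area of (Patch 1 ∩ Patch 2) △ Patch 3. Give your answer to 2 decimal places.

|Patch 1 ∩ Patch 2| = 6.
|(Patch 1 ∩ Patch 2) ∩ Patch 3| = 3.75.
|(Patch 1 ∩ Patch 2) △ Patch 3| = 6 + 12 − 7.5 = 10.50.

10.50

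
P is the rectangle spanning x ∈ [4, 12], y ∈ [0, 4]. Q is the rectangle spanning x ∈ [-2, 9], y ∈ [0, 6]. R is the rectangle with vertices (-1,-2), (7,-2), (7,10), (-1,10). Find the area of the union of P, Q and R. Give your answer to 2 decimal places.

126.00

By inclusion–exclusion:
Individual areas: |P| = 32, |Q| = 66, |R| = 96.
|P∩Q|: x∈[4,9], y∈[0,4] → 5·4 = 20.
|P∩R|: x∈[4,7], y∈[0,4] → 3·4 = 12.
|Q∩R|: x∈[-1,7], y∈[0,6] → 8·6 = 48.
|P∩Q∩R| = 12.
|P ∪ Q ∪ R| = 194 − 80 + 12 = 126.00.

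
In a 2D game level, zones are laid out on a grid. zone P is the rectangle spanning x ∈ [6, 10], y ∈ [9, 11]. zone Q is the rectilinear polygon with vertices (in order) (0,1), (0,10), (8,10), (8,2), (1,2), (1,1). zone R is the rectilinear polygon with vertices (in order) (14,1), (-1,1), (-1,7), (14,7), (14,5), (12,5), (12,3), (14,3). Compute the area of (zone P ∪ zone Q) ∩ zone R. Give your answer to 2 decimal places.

41.00

The region (zone P ∪ zone Q) ∩ zone R is the polygon with vertices (8,2), (1,2), (1,1), (0,1), (0,7), (8,7).
By the shoelace formula its area is 41.00.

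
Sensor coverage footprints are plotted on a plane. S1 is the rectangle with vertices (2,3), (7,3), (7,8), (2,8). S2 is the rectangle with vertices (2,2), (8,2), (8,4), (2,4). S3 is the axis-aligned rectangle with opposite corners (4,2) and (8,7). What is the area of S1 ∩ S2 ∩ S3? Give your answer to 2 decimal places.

The intersection is the polygon with vertices (4,3), (4,4), (7,4), (7,3).
By the shoelace formula its area is 3.00.

3.00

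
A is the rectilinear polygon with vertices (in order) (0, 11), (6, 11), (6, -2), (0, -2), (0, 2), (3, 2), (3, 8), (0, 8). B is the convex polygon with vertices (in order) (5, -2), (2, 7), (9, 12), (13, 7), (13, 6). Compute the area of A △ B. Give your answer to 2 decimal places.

|A| = 60, |B| = 81, |A∩B| = 25.8571.
|A △ B| = |A| + |B| − 2·|A∩B| = 60 + 81 − 51.7143 = 89.29.

89.29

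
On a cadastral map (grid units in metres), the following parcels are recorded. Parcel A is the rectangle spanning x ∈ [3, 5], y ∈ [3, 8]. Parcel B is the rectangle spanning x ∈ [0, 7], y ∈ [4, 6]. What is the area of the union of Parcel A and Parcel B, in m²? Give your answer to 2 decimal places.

By inclusion–exclusion:
Individual areas: |Parcel A| = 10, |Parcel B| = 14.
|Parcel A∩Parcel B|: x∈[3,5], y∈[4,6] → 2·2 = 4.
|Parcel A ∪ Parcel B| = 24 − 4 = 20.00.

20.00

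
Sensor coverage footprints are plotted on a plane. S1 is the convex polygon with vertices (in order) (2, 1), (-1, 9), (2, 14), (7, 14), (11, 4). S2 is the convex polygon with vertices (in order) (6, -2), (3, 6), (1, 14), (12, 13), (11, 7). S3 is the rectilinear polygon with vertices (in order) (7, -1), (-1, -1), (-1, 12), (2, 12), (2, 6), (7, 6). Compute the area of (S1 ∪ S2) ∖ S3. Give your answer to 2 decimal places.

|S1 ∪ S2| = 132.2279.
|(S1 ∪ S2) ∩ S3| = 45.3977.
|(S1 ∪ S2) ∖ S3| = 132.2279 − 45.3977 = 86.83.

86.83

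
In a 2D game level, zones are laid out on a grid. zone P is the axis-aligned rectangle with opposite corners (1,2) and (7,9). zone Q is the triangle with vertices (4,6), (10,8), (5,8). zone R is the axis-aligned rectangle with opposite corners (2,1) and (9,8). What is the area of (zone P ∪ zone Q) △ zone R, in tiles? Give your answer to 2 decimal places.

29.83

|zone P ∪ zone Q| = 43.5.
|(zone P ∪ zone Q) ∩ zone R| = 31.3333.
|(zone P ∪ zone Q) △ zone R| = 43.5 + 49 − 62.6667 = 29.83.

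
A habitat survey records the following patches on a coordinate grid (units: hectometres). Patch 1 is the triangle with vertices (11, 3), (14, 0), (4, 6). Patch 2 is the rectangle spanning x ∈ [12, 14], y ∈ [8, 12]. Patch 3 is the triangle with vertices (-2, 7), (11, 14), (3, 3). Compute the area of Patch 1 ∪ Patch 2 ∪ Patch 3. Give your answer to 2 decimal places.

57.44

By inclusion–exclusion:
Individual areas: |Patch 1| = 6, |Patch 2| = 8, |Patch 3| = 43.5.
|Patch 1∩Patch 2| = 0.
|Patch 1∩Patch 3| = 0.0635.
|Patch 2∩Patch 3| = 0.
|Patch 1∩Patch 2∩Patch 3| = 0.
|Patch 1 ∪ Patch 2 ∪ Patch 3| = 57.5 − 0.0635 + 0 = 57.44.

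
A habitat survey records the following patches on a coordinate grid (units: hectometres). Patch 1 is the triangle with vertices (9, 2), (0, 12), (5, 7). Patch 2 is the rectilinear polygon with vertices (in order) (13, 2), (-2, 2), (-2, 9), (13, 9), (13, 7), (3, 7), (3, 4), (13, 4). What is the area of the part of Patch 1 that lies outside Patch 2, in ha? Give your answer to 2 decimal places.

|Patch 1| = 2.5, |Patch 1∩Patch 2| = 1.
|Patch 1 ∖ Patch 2| = |Patch 1| − |Patch 1∩Patch 2| = 2.5 − 1 = 1.50.

1.50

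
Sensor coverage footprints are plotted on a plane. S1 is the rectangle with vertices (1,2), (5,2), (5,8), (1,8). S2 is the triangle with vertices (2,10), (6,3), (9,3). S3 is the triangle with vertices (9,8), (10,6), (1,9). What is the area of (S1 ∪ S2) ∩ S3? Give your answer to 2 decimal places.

0.54

|S1 ∪ S2| = 31.9821.
|(S1 ∪ S2) ∩ S3| = 0.54.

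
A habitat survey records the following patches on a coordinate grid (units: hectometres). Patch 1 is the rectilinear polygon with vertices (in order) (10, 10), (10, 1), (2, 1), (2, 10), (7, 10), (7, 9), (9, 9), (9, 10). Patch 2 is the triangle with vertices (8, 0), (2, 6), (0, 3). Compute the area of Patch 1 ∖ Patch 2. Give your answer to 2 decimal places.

59.58

|Patch 1| = 70, |Patch 1∩Patch 2| = 10.4167.
|Patch 1 ∖ Patch 2| = |Patch 1| − |Patch 1∩Patch 2| = 70 − 10.4167 = 59.58.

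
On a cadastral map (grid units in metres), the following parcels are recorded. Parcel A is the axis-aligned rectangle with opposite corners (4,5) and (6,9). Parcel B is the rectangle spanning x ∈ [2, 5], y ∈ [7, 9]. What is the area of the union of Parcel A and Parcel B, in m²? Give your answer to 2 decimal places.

By inclusion–exclusion:
Individual areas: |Parcel A| = 8, |Parcel B| = 6.
|Parcel A∩Parcel B|: x∈[4,5], y∈[7,9] → 1·2 = 2.
|Parcel A ∪ Parcel B| = 14 − 2 = 12.00.

12.00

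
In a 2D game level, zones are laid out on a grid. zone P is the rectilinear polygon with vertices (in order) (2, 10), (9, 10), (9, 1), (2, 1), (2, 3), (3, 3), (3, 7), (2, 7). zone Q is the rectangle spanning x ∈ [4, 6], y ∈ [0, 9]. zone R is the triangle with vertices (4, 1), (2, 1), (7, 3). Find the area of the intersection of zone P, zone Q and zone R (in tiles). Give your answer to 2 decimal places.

The intersection is the polygon with vertices (4,1.8), (6,2.6), (6,2.333), (4,1).
By the shoelace formula its area is 1.07.

1.07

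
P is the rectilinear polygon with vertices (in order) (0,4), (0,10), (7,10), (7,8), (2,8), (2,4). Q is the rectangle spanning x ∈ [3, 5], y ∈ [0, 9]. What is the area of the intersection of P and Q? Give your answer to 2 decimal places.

2.00

The intersection is the polygon with vertices (3,8), (3,9), (5,9), (5,8).
By the shoelace formula its area is 2.00.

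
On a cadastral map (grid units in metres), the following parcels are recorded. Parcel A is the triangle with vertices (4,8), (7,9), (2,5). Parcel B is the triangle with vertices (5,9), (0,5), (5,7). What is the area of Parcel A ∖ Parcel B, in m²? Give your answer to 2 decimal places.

|Parcel A| = 3.5, |Parcel A∩Parcel B| = 2.0576.
|Parcel A ∖ Parcel B| = |Parcel A| − |Parcel A∩Parcel B| = 3.5 − 2.0576 = 1.44.

1.44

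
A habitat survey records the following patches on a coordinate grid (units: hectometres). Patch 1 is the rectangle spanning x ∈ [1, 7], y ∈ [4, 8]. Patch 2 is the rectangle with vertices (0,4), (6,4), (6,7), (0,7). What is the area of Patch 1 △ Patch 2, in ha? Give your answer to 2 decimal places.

12.00

|Patch 1∩Patch 2|: x∈[1,6], y∈[4,7] → 5·3 = 15.
|Patch 1 △ Patch 2| = |Patch 1| + |Patch 2| − 2·|Patch 1∩Patch 2| = 24 + 18 − 30 = 12.00.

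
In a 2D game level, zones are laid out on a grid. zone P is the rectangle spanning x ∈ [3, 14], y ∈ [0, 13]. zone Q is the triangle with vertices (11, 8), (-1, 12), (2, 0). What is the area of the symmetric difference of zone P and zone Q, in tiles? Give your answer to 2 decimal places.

130.78

|zone P| = 143, |zone Q| = 66, |zone P∩zone Q| = 39.1111.
|zone P △ zone Q| = |zone P| + |zone Q| − 2·|zone P∩zone Q| = 143 + 66 − 78.2222 = 130.78.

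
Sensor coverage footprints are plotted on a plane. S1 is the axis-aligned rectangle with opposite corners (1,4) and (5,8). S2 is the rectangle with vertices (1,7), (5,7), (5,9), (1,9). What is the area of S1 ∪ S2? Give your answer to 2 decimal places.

20.00

By inclusion–exclusion:
Individual areas: |S1| = 16, |S2| = 8.
|S1∩S2|: x∈[1,5], y∈[7,8] → 4·1 = 4.
|S1 ∪ S2| = 24 − 4 = 20.00.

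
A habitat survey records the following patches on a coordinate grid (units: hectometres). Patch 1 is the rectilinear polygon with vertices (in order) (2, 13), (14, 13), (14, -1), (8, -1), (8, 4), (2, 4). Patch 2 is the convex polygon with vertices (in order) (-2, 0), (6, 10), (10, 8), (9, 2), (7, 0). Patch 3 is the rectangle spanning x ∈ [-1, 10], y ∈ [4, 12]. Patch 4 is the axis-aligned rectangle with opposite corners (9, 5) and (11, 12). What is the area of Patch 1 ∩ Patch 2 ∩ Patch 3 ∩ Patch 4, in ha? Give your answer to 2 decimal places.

The intersection is the polygon with vertices (10,8), (9.5,5), (9,5), (9,8.5).
By the shoelace formula its area is 2.50.

2.50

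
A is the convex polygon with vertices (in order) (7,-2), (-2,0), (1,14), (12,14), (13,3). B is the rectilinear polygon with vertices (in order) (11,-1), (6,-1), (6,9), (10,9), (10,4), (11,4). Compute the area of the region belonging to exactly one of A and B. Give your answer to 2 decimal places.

151.03

|A| = 189.5, |B| = 45, |A∩B| = 41.7333.
|A △ B| = |A| + |B| − 2·|A∩B| = 189.5 + 45 − 83.4667 = 151.03.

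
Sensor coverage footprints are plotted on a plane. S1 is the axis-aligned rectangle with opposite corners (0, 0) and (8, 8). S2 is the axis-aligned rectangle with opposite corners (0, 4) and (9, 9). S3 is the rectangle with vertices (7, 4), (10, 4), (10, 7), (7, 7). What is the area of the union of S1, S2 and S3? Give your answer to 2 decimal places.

By inclusion–exclusion:
Individual areas: |S1| = 64, |S2| = 45, |S3| = 9.
|S1∩S2|: x∈[0,8], y∈[4,8] → 8·4 = 32.
|S1∩S3|: x∈[7,8], y∈[4,7] → 1·3 = 3.
|S2∩S3|: x∈[7,9], y∈[4,7] → 2·3 = 6.
|S1∩S2∩S3| = 3.
|S1 ∪ S2 ∪ S3| = 118 − 41 + 3 = 80.00.

80.00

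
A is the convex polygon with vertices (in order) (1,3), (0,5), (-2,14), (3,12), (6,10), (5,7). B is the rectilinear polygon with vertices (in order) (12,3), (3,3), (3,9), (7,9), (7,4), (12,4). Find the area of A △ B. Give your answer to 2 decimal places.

|A| = 46.5, |B| = 29, |A∩B| = 6.6667.
|A △ B| = |A| + |B| − 2·|A∩B| = 46.5 + 29 − 13.3333 = 62.17.

62.17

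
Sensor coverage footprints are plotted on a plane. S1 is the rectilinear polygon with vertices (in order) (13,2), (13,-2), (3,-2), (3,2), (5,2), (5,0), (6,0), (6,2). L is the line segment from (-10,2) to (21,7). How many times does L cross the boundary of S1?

The segment lies entirely outside S1 and never meets its boundary.

0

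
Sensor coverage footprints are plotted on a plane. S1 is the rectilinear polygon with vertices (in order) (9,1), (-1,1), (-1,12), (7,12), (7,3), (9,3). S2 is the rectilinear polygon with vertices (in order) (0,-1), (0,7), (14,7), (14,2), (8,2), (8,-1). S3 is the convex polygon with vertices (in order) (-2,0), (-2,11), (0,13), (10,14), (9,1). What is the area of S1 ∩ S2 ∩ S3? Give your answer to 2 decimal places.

The intersection is the polygon with vertices (0,7), (7,7), (7,3), (9,3), (9,2), (8,2), (8,1), (0,1).
By the shoelace formula its area is 45.00.

45.00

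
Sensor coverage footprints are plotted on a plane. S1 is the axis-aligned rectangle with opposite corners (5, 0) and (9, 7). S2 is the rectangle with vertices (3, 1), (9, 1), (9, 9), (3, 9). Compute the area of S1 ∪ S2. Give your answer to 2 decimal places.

By inclusion–exclusion:
Individual areas: |S1| = 28, |S2| = 48.
|S1∩S2|: x∈[5,9], y∈[1,7] → 4·6 = 24.
|S1 ∪ S2| = 76 − 24 = 52.00.

52.00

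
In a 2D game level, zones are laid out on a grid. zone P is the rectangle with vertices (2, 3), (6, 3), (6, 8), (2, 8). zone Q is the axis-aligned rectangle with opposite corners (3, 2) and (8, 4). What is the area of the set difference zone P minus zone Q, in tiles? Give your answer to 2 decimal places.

|zone P∩zone Q|: x∈[3,6], y∈[3,4] → 3·1 = 3.
|zone P| = 20.
|zone P ∖ zone Q| = |zone P| − |zone P∩zone Q| = 20 − 3 = 17.00.

17.00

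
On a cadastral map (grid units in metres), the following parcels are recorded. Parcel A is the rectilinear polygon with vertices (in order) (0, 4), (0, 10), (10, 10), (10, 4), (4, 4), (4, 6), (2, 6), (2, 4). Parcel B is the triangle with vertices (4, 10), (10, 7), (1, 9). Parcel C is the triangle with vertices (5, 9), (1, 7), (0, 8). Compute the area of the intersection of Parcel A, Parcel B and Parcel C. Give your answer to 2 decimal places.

The intersection is the polygon with vertices (2.895,8.579), (5,9), (3.769,8.385).
By the shoelace formula its area is 0.39.

0.39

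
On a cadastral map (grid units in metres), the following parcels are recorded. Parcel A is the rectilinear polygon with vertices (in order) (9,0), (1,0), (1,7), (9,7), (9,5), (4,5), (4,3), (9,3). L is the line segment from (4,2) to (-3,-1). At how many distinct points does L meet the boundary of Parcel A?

The segment meets the boundary at (1,0.714).

1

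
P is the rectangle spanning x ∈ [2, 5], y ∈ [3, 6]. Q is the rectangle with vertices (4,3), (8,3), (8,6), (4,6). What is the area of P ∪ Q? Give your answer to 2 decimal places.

By inclusion–exclusion:
Individual areas: |P| = 9, |Q| = 12.
|P∩Q|: x∈[4,5], y∈[3,6] → 1·3 = 3.
|P ∪ Q| = 21 − 3 = 18.00.

18.00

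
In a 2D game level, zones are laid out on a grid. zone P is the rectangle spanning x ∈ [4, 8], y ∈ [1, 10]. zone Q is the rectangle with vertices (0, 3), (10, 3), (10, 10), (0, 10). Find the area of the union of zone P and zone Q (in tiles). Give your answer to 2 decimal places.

78.00

By inclusion–exclusion:
Individual areas: |zone P| = 36, |zone Q| = 70.
|zone P∩zone Q|: x∈[4,8], y∈[3,10] → 4·7 = 28.
|zone P ∪ zone Q| = 106 − 28 = 78.00.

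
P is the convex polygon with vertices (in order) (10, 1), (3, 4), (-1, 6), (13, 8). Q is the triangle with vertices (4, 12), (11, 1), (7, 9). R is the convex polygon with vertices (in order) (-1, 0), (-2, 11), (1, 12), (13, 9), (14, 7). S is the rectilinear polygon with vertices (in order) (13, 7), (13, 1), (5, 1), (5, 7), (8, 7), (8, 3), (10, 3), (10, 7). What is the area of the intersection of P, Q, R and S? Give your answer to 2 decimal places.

0.53

The intersection is the polygon with vertices (7.182,7), (8,7), (8,7), (8,5.714).
By the shoelace formula its area is 0.53.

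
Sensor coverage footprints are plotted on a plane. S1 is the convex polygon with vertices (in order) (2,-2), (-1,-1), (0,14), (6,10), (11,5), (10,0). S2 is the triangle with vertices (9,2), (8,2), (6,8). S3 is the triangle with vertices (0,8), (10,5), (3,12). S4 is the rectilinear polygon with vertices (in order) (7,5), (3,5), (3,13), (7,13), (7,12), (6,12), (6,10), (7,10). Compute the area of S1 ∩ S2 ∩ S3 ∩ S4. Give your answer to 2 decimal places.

The intersection is the polygon with vertices (7,6), (7,5.9), (6.667,6), (6,8).
By the shoelace formula its area is 0.35.

0.35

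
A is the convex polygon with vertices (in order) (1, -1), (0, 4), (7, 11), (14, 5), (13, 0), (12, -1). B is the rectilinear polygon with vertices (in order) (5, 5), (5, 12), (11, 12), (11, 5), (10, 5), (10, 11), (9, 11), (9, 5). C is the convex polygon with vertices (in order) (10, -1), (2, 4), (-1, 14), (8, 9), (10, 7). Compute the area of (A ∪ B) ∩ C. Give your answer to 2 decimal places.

The region (A ∪ B) ∩ C is the polygon with vertices (5,9), (5,10.667), (8,9), (10,7), (10,-1), (2,4), (1.538,5.538).
By the shoelace formula its area is 56.46.

56.46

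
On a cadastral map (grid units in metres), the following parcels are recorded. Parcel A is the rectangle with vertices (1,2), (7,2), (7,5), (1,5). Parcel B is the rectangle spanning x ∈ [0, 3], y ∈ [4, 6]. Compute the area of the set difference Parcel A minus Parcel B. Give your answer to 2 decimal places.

|Parcel A∩Parcel B|: x∈[1,3], y∈[4,5] → 2·1 = 2.
|Parcel A| = 18.
|Parcel A ∖ Parcel B| = |Parcel A| − |Parcel A∩Parcel B| = 18 − 2 = 16.00.

16.00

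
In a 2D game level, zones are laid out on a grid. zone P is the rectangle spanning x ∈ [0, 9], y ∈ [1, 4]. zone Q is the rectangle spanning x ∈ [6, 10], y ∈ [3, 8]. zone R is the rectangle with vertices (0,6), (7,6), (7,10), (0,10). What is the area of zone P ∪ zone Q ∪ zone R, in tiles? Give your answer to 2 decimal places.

By inclusion–exclusion:
Individual areas: |zone P| = 27, |zone Q| = 20, |zone R| = 28.
|zone P∩zone Q|: x∈[6,9], y∈[3,4] → 3·1 = 3.
|zone P∩zone R| = 0 (no overlap).
|zone Q∩zone R|: x∈[6,7], y∈[6,8] → 1·2 = 2.
|zone P∩zone Q∩zone R| = 0.
|zone P ∪ zone Q ∪ zone R| = 75 − 5 + 0 = 70.00.

70.00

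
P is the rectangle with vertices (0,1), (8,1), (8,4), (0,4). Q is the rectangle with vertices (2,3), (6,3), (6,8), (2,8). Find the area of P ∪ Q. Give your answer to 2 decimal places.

By inclusion–exclusion:
Individual areas: |P| = 24, |Q| = 20.
|P∩Q|: x∈[2,6], y∈[3,4] → 4·1 = 4.
|P ∪ Q| = 44 − 4 = 40.00.

40.00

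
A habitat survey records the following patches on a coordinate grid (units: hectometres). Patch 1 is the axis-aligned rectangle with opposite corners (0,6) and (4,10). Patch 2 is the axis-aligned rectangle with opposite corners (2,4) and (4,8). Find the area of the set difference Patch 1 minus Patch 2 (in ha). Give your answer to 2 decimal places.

12.00

|Patch 1∩Patch 2|: x∈[2,4], y∈[6,8] → 2·2 = 4.
|Patch 1| = 16.
|Patch 1 ∖ Patch 2| = |Patch 1| − |Patch 1∩Patch 2| = 16 − 4 = 12.00.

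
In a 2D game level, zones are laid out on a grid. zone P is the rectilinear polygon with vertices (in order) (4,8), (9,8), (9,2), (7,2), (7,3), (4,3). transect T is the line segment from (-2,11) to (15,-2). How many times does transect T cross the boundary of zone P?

The segment meets the boundary at (9,2.588), (4,6.412).

2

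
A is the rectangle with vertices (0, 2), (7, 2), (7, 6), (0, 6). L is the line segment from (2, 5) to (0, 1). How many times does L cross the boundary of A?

The segment meets the boundary at (0.5,2).

1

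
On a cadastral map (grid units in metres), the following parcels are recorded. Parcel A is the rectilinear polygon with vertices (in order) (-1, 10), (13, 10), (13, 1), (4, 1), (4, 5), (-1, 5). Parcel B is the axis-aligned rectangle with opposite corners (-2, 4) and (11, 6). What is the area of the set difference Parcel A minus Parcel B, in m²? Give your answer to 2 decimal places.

|Parcel A| = 106, |Parcel A∩Parcel B| = 19.
|Parcel A ∖ Parcel B| = |Parcel A| − |Parcel A∩Parcel B| = 106 − 19 = 87.00.

87.00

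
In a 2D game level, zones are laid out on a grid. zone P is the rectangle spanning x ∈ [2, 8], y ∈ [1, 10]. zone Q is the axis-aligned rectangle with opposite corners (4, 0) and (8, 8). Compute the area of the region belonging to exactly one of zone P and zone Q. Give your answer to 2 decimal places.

|zone P∩zone Q|: x∈[4,8], y∈[1,8] → 4·7 = 28.
|zone P △ zone Q| = |zone P| + |zone Q| − 2·|zone P∩zone Q| = 54 + 32 − 56 = 30.00.

30.00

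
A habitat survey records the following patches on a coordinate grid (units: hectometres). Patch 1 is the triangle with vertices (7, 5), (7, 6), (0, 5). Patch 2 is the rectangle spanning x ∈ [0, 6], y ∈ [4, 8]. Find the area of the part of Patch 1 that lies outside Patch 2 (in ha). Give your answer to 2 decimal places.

0.93

|Patch 1| = 3.5, |Patch 1∩Patch 2| = 2.5714.
|Patch 1 ∖ Patch 2| = |Patch 1| − |Patch 1∩Patch 2| = 3.5 − 2.5714 = 0.93.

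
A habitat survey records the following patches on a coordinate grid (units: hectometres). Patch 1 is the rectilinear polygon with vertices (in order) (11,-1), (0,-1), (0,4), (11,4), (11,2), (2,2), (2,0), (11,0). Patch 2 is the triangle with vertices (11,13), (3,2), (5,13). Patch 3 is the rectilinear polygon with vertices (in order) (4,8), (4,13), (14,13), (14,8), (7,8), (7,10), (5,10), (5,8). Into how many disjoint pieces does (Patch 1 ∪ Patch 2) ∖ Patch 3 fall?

(Patch 1 ∪ Patch 2) ∖ Patch 3 is a single connected region.

1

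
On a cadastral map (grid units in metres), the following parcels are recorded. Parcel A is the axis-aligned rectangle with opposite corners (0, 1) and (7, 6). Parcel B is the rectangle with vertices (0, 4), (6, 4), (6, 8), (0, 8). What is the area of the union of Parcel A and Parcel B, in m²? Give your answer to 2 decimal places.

By inclusion–exclusion:
Individual areas: |Parcel A| = 35, |Parcel B| = 24.
|Parcel A∩Parcel B|: x∈[0,6], y∈[4,6] → 6·2 = 12.
|Parcel A ∪ Parcel B| = 59 − 12 = 47.00.

47.00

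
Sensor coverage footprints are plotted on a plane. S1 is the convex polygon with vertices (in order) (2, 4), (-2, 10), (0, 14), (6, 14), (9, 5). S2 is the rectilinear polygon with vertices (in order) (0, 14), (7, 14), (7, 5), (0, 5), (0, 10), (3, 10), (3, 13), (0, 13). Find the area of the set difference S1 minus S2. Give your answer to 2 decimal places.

25.83

|S1| = 77, |S1∩S2| = 51.1667.
|S1 ∖ S2| = |S1| − |S1∩S2| = 77 − 51.1667 = 25.83.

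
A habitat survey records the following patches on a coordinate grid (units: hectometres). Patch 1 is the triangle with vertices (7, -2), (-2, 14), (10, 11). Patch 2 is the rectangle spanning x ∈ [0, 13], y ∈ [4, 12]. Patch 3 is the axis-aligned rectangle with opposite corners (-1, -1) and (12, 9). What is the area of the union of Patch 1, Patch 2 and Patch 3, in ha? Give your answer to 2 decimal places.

181.95

By inclusion–exclusion:
Individual areas: |Patch 1| = 82.5, |Patch 2| = 104, |Patch 3| = 130.
|Patch 1∩Patch 2| = 60.6656.
|Patch 1∩Patch 3| = 47.5962.
|Patch 2∩Patch 3|: x∈[0,12], y∈[4,9] → 12·5 = 60.
|Patch 1∩Patch 2∩Patch 3| = 33.7139.
|Patch 1 ∪ Patch 2 ∪ Patch 3| = 316.5 − 168.2618 + 33.7139 = 181.95.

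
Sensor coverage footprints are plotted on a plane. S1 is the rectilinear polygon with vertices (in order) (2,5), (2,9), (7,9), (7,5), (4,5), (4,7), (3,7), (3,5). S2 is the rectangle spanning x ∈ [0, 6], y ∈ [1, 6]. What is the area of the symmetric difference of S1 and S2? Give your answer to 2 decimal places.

42.00

|S1| = 18, |S2| = 30, |S1∩S2| = 3.
|S1 △ S2| = |S1| + |S2| − 2·|S1∩S2| = 18 + 30 − 6 = 42.00.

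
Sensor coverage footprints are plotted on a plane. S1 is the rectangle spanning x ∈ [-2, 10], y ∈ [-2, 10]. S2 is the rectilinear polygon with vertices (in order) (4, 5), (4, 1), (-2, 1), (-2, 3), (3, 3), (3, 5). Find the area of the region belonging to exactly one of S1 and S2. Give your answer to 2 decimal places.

130.00

|S1| = 144, |S2| = 14, |S1∩S2| = 14.
|S1 △ S2| = |S1| + |S2| − 2·|S1∩S2| = 144 + 14 − 28 = 130.00.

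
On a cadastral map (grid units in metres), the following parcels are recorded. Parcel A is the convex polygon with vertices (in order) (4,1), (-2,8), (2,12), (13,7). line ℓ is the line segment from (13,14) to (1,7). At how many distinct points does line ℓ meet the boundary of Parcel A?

The segment meets the boundary at (6.255,10.066).

1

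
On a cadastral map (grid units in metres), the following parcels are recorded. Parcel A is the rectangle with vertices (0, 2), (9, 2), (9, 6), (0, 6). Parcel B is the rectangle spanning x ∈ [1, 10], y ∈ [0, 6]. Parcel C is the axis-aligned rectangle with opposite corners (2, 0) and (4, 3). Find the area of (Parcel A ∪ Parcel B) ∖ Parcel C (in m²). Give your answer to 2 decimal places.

52.00

|Parcel A ∪ Parcel B| = 58.
|(Parcel A ∪ Parcel B) ∩ Parcel C| = 6.
|(Parcel A ∪ Parcel B) ∖ Parcel C| = 58 − 6 = 52.00.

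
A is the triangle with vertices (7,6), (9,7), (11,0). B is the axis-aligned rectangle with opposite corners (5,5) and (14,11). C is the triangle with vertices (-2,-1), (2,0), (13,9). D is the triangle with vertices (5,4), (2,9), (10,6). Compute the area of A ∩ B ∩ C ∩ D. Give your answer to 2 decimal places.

The intersection is the polygon with vertices (8.696,5.478), (7.632,5.053), (7.462,5.308), (9.04,6.36), (9.2,6.3), (9.295,5.968).
By the shoelace formula its area is 0.89.

0.89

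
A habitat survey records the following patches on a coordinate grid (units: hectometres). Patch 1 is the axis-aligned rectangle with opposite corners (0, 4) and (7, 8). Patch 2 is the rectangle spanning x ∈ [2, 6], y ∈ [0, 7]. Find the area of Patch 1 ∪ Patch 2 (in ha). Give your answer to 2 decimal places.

By inclusion–exclusion:
Individual areas: |Patch 1| = 28, |Patch 2| = 28.
|Patch 1∩Patch 2|: x∈[2,6], y∈[4,7] → 4·3 = 12.
|Patch 1 ∪ Patch 2| = 56 − 12 = 44.00.

44.00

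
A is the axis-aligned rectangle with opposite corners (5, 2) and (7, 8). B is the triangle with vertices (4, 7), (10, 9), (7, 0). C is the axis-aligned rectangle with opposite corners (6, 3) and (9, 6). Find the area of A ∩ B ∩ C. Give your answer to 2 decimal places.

3.00

The intersection is the polygon with vertices (7,3), (6,3), (6,6), (7,6).
By the shoelace formula its area is 3.00.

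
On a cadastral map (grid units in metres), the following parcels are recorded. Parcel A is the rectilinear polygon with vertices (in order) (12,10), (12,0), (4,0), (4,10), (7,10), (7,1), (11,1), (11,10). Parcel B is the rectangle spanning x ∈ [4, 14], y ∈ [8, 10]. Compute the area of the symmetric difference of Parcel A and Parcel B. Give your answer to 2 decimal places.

|Parcel A| = 44, |Parcel B| = 20, |Parcel A∩Parcel B| = 8.
|Parcel A △ Parcel B| = |Parcel A| + |Parcel B| − 2·|Parcel A∩Parcel B| = 44 + 20 − 16 = 48.00.

48.00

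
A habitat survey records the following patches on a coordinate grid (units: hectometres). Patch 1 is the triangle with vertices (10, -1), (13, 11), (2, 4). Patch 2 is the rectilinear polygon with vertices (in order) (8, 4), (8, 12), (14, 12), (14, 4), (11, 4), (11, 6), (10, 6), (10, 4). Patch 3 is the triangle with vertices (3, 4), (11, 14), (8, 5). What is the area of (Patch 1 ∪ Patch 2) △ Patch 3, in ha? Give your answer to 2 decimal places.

73.08

|Patch 1 ∪ Patch 2| = 82.5795.
|(Patch 1 ∪ Patch 2) ∩ Patch 3| = 15.2481.
|(Patch 1 ∪ Patch 2) △ Patch 3| = 82.5795 + 21 − 30.4961 = 73.08.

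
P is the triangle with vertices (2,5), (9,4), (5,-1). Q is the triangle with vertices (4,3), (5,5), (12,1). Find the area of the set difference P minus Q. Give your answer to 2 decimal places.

|P| = 19.5, |P∩Q| = 6.0627.
|P ∖ Q| = |P| − |P∩Q| = 19.5 − 6.0627 = 13.44.

13.44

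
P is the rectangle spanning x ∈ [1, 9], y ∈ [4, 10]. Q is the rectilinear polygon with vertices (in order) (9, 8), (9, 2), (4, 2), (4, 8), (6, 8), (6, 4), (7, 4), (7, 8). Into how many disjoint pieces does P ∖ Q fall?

P ∖ Q is a single connected region.

1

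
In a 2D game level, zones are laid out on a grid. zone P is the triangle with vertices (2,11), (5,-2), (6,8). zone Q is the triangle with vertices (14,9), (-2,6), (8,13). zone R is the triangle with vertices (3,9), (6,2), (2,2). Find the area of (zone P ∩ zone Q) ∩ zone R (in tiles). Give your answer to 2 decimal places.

1.08

The region (zone P ∩ zone Q) ∩ zone R is the polygon with vertices (2.94,6.926), (2.794,7.559), (3,9), (3.818,7.091).
By the shoelace formula its area is 1.08.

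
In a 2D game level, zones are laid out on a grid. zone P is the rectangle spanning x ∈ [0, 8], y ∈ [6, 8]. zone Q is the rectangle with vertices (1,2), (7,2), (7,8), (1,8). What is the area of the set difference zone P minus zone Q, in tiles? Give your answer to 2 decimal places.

4.00

|zone P∩zone Q|: x∈[1,7], y∈[6,8] → 6·2 = 12.
|zone P| = 16.
|zone P ∖ zone Q| = |zone P| − |zone P∩zone Q| = 16 − 12 = 4.00.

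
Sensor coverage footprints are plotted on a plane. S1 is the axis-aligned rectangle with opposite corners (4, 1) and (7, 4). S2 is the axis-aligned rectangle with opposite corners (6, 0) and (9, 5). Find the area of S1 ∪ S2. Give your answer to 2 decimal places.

By inclusion–exclusion:
Individual areas: |S1| = 9, |S2| = 15.
|S1∩S2|: x∈[6,7], y∈[1,4] → 1·3 = 3.
|S1 ∪ S2| = 24 − 3 = 21.00.

21.00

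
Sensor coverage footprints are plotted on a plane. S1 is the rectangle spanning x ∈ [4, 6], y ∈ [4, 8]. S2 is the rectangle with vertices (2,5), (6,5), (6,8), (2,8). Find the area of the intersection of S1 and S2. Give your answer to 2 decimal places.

6.00

|S1∩S2|: x∈[4,6], y∈[5,8] → 2·3 = 6.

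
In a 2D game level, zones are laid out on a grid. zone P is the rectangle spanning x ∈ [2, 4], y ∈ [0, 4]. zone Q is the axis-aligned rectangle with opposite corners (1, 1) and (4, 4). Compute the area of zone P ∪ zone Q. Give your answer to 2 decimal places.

11.00

By inclusion–exclusion:
Individual areas: |zone P| = 8, |zone Q| = 9.
|zone P∩zone Q|: x∈[2,4], y∈[1,4] → 2·3 = 6.
|zone P ∪ zone Q| = 17 − 6 = 11.00.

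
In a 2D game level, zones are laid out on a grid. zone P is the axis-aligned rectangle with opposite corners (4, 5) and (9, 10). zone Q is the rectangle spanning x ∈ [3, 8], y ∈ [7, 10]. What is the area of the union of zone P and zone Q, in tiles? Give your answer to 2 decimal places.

By inclusion–exclusion:
Individual areas: |zone P| = 25, |zone Q| = 15.
|zone P∩zone Q|: x∈[4,8], y∈[7,10] → 4·3 = 12.
|zone P ∪ zone Q| = 40 − 12 = 28.00.

28.00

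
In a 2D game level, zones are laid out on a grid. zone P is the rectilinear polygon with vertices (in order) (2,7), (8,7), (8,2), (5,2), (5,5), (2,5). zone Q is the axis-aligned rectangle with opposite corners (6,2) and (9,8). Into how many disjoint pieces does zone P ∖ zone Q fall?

zone P ∖ zone Q is a single connected region.

1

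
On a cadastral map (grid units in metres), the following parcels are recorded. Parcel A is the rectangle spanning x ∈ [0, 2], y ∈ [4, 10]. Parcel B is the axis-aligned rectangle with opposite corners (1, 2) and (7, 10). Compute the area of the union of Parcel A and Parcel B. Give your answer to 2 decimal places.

By inclusion–exclusion:
Individual areas: |Parcel A| = 12, |Parcel B| = 48.
|Parcel A∩Parcel B|: x∈[1,2], y∈[4,10] → 1·6 = 6.
|Parcel A ∪ Parcel B| = 60 − 6 = 54.00.

54.00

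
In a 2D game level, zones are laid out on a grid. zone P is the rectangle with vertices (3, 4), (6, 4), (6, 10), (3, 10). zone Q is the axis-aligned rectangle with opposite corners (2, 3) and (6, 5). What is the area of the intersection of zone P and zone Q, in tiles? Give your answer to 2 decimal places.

3.00

|zone P∩zone Q|: x∈[3,6], y∈[4,5] → 3·1 = 3.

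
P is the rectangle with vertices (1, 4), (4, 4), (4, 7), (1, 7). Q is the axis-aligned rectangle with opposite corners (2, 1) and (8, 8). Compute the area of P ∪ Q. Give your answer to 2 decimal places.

By inclusion–exclusion:
Individual areas: |P| = 9, |Q| = 42.
|P∩Q|: x∈[2,4], y∈[4,7] → 2·3 = 6.
|P ∪ Q| = 51 − 6 = 45.00.

45.00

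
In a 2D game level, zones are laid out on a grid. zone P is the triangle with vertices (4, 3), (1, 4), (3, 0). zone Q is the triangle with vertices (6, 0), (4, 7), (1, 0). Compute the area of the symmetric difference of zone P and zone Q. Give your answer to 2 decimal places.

14.81

|zone P| = 5, |zone Q| = 17.5, |zone P∩zone Q| = 3.8462.
|zone P △ zone Q| = |zone P| + |zone Q| − 2·|zone P∩zone Q| = 5 + 17.5 − 7.6923 = 14.81.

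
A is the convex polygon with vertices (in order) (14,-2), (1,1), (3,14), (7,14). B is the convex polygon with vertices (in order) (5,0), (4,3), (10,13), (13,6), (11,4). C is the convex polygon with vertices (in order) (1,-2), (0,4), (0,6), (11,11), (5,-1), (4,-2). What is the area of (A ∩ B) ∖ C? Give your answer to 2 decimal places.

14.34

|A ∩ B| = 36.2675.
|(A ∩ B) ∩ C| = 21.9253.
|(A ∩ B) ∖ C| = 36.2675 − 21.9253 = 14.34.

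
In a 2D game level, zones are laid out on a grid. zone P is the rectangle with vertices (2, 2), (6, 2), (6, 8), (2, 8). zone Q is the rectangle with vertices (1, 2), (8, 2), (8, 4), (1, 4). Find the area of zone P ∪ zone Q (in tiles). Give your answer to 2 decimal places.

By inclusion–exclusion:
Individual areas: |zone P| = 24, |zone Q| = 14.
|zone P∩zone Q|: x∈[2,6], y∈[2,4] → 4·2 = 8.
|zone P ∪ zone Q| = 38 − 8 = 30.00.

30.00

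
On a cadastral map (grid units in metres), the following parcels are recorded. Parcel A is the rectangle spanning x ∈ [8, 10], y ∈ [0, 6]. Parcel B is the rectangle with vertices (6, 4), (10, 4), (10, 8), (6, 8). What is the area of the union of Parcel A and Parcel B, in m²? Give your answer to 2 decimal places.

24.00

By inclusion–exclusion:
Individual areas: |Parcel A| = 12, |Parcel B| = 16.
|Parcel A∩Parcel B|: x∈[8,10], y∈[4,6] → 2·2 = 4.
|Parcel A ∪ Parcel B| = 28 − 4 = 24.00.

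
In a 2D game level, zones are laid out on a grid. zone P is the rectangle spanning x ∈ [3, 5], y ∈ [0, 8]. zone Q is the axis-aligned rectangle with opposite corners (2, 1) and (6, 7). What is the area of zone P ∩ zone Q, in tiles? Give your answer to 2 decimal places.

12.00

|zone P∩zone Q|: x∈[3,5], y∈[1,7] → 2·6 = 12.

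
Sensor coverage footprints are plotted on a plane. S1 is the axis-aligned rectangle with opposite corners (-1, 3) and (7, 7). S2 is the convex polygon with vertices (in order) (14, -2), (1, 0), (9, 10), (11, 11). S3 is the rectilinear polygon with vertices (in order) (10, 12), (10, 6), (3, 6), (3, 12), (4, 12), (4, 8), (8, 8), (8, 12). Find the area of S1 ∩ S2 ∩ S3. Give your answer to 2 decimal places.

The intersection is the polygon with vertices (7,6), (5.8,6), (6.6,7), (7,7).
By the shoelace formula its area is 0.80.

0.80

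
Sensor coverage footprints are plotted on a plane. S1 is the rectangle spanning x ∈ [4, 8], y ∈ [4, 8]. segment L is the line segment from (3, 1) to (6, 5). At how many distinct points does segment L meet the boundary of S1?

1

The segment meets the boundary at (5.25,4).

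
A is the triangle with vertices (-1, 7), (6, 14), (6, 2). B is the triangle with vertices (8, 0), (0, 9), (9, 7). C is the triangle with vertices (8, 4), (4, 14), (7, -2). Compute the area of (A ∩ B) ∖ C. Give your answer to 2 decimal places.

|A ∩ B| = 16.0762.
|(A ∩ B) ∩ C| = 1.837.
|(A ∩ B) ∖ C| = 16.0762 − 1.837 = 14.24.

14.24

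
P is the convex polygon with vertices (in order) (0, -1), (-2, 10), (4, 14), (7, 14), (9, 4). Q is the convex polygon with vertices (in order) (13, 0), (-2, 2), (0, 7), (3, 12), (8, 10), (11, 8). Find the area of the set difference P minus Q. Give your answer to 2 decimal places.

35.23

|P| = 109.5, |P∩Q| = 74.2727.
|P ∖ Q| = |P| − |P∩Q| = 109.5 − 74.2727 = 35.23.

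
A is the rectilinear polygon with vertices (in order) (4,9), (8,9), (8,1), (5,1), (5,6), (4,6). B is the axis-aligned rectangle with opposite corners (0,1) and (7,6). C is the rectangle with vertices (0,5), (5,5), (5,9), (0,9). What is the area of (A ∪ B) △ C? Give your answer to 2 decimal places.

56.00

|A ∪ B| = 52.
|(A ∪ B) ∩ C| = 8.
|(A ∪ B) △ C| = 52 + 20 − 16 = 56.00.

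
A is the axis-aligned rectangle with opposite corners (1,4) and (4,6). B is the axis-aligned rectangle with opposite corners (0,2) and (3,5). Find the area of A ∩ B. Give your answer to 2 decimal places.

2.00

|A∩B|: x∈[1,3], y∈[4,5] → 2·1 = 2.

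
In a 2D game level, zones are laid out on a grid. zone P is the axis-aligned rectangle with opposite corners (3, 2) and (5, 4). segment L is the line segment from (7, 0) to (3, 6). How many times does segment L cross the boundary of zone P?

2

The segment meets the boundary at (4.333,4), (5,3).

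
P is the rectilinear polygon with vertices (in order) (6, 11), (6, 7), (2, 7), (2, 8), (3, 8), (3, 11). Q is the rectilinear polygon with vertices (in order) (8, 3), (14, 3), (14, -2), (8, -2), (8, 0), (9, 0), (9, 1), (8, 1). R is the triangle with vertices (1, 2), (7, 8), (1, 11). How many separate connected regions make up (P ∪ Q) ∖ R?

2

(P ∪ Q) ∖ R splits into 2 disjoint pieces (area 5.25, area 29).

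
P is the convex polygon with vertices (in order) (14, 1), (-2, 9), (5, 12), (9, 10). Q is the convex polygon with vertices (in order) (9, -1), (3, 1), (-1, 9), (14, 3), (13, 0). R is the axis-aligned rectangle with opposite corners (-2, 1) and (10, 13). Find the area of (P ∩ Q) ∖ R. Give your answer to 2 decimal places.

5.62

|P ∩ Q| = 17.0833.
|(P ∩ Q) ∩ R| = 11.4667.
|(P ∩ Q) ∖ R| = 17.0833 − 11.4667 = 5.62.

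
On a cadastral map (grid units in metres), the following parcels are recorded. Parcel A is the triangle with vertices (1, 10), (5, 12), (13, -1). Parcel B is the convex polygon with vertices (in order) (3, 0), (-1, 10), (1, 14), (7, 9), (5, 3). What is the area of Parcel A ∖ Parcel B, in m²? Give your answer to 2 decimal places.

|Parcel A| = 34, |Parcel A∩Parcel B| = 16.8822.
|Parcel A ∖ Parcel B| = |Parcel A| − |Parcel A∩Parcel B| = 34 − 16.8822 = 17.12.

17.12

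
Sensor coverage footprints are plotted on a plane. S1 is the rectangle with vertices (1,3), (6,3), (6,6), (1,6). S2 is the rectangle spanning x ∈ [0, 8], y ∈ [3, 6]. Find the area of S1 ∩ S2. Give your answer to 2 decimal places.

|S1∩S2|: x∈[1,6], y∈[3,6] → 5·3 = 15.

15.00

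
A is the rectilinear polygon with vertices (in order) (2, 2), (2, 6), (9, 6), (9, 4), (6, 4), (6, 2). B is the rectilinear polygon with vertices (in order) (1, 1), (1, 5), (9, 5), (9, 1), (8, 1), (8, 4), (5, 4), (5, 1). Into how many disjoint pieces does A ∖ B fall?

A ∖ B splits into 2 disjoint pieces (area 7, area 2).

2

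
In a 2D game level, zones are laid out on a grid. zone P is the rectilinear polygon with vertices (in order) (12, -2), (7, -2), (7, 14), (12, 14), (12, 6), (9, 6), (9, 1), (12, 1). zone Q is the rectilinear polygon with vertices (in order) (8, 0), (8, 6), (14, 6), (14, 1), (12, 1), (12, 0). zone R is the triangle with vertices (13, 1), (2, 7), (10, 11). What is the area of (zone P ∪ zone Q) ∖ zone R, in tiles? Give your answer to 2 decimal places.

|zone P ∪ zone Q| = 90.
|(zone P ∪ zone Q) ∩ zone R| = 32.9318.
|(zone P ∪ zone Q) ∖ zone R| = 90 − 32.9318 = 57.07.

57.07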